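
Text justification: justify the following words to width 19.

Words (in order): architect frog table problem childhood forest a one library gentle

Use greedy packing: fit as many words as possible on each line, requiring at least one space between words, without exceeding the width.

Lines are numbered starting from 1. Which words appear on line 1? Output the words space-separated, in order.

Line 1: ['architect', 'frog'] (min_width=14, slack=5)
Line 2: ['table', 'problem'] (min_width=13, slack=6)
Line 3: ['childhood', 'forest', 'a'] (min_width=18, slack=1)
Line 4: ['one', 'library', 'gentle'] (min_width=18, slack=1)

Answer: architect frog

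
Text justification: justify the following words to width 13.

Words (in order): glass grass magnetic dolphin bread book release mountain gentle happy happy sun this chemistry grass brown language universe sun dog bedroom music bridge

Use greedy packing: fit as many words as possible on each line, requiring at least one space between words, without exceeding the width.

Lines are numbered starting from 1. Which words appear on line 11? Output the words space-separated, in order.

Answer: language

Derivation:
Line 1: ['glass', 'grass'] (min_width=11, slack=2)
Line 2: ['magnetic'] (min_width=8, slack=5)
Line 3: ['dolphin', 'bread'] (min_width=13, slack=0)
Line 4: ['book', 'release'] (min_width=12, slack=1)
Line 5: ['mountain'] (min_width=8, slack=5)
Line 6: ['gentle', 'happy'] (min_width=12, slack=1)
Line 7: ['happy', 'sun'] (min_width=9, slack=4)
Line 8: ['this'] (min_width=4, slack=9)
Line 9: ['chemistry'] (min_width=9, slack=4)
Line 10: ['grass', 'brown'] (min_width=11, slack=2)
Line 11: ['language'] (min_width=8, slack=5)
Line 12: ['universe', 'sun'] (min_width=12, slack=1)
Line 13: ['dog', 'bedroom'] (min_width=11, slack=2)
Line 14: ['music', 'bridge'] (min_width=12, slack=1)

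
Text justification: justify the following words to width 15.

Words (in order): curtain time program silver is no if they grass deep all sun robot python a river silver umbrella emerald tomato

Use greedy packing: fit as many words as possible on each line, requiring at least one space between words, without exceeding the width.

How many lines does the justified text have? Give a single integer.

Line 1: ['curtain', 'time'] (min_width=12, slack=3)
Line 2: ['program', 'silver'] (min_width=14, slack=1)
Line 3: ['is', 'no', 'if', 'they'] (min_width=13, slack=2)
Line 4: ['grass', 'deep', 'all'] (min_width=14, slack=1)
Line 5: ['sun', 'robot'] (min_width=9, slack=6)
Line 6: ['python', 'a', 'river'] (min_width=14, slack=1)
Line 7: ['silver', 'umbrella'] (min_width=15, slack=0)
Line 8: ['emerald', 'tomato'] (min_width=14, slack=1)
Total lines: 8

Answer: 8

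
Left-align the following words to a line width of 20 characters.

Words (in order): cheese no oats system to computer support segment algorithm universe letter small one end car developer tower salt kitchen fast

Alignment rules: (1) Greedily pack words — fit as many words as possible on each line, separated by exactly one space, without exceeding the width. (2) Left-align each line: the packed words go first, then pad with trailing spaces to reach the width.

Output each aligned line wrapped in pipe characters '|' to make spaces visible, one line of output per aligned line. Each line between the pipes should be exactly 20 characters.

Line 1: ['cheese', 'no', 'oats'] (min_width=14, slack=6)
Line 2: ['system', 'to', 'computer'] (min_width=18, slack=2)
Line 3: ['support', 'segment'] (min_width=15, slack=5)
Line 4: ['algorithm', 'universe'] (min_width=18, slack=2)
Line 5: ['letter', 'small', 'one', 'end'] (min_width=20, slack=0)
Line 6: ['car', 'developer', 'tower'] (min_width=19, slack=1)
Line 7: ['salt', 'kitchen', 'fast'] (min_width=17, slack=3)

Answer: |cheese no oats      |
|system to computer  |
|support segment     |
|algorithm universe  |
|letter small one end|
|car developer tower |
|salt kitchen fast   |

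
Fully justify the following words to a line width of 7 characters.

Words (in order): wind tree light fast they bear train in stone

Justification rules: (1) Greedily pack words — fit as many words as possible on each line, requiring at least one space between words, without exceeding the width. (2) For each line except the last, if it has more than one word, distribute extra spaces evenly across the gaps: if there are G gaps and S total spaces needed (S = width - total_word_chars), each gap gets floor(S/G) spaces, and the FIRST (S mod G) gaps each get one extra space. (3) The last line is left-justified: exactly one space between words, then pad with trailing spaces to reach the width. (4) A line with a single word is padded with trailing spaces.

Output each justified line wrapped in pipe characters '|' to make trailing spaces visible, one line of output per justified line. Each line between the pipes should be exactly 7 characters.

Answer: |wind   |
|tree   |
|light  |
|fast   |
|they   |
|bear   |
|train  |
|in     |
|stone  |

Derivation:
Line 1: ['wind'] (min_width=4, slack=3)
Line 2: ['tree'] (min_width=4, slack=3)
Line 3: ['light'] (min_width=5, slack=2)
Line 4: ['fast'] (min_width=4, slack=3)
Line 5: ['they'] (min_width=4, slack=3)
Line 6: ['bear'] (min_width=4, slack=3)
Line 7: ['train'] (min_width=5, slack=2)
Line 8: ['in'] (min_width=2, slack=5)
Line 9: ['stone'] (min_width=5, slack=2)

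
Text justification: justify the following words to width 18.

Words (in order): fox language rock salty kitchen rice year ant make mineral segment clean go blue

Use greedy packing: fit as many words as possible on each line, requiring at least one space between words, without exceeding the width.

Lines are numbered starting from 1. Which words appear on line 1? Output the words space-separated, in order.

Answer: fox language rock

Derivation:
Line 1: ['fox', 'language', 'rock'] (min_width=17, slack=1)
Line 2: ['salty', 'kitchen', 'rice'] (min_width=18, slack=0)
Line 3: ['year', 'ant', 'make'] (min_width=13, slack=5)
Line 4: ['mineral', 'segment'] (min_width=15, slack=3)
Line 5: ['clean', 'go', 'blue'] (min_width=13, slack=5)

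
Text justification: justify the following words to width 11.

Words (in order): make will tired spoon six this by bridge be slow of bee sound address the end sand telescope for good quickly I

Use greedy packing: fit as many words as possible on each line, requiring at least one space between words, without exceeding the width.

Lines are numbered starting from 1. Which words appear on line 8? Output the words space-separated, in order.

Answer: end sand

Derivation:
Line 1: ['make', 'will'] (min_width=9, slack=2)
Line 2: ['tired', 'spoon'] (min_width=11, slack=0)
Line 3: ['six', 'this', 'by'] (min_width=11, slack=0)
Line 4: ['bridge', 'be'] (min_width=9, slack=2)
Line 5: ['slow', 'of', 'bee'] (min_width=11, slack=0)
Line 6: ['sound'] (min_width=5, slack=6)
Line 7: ['address', 'the'] (min_width=11, slack=0)
Line 8: ['end', 'sand'] (min_width=8, slack=3)
Line 9: ['telescope'] (min_width=9, slack=2)
Line 10: ['for', 'good'] (min_width=8, slack=3)
Line 11: ['quickly', 'I'] (min_width=9, slack=2)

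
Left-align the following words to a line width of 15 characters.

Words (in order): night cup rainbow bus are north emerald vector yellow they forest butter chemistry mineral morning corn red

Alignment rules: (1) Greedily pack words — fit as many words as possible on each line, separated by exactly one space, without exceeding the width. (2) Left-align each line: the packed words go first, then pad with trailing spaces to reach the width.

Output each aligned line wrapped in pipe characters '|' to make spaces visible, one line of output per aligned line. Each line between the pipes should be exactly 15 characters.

Answer: |night cup      |
|rainbow bus are|
|north emerald  |
|vector yellow  |
|they forest    |
|butter         |
|chemistry      |
|mineral morning|
|corn red       |

Derivation:
Line 1: ['night', 'cup'] (min_width=9, slack=6)
Line 2: ['rainbow', 'bus', 'are'] (min_width=15, slack=0)
Line 3: ['north', 'emerald'] (min_width=13, slack=2)
Line 4: ['vector', 'yellow'] (min_width=13, slack=2)
Line 5: ['they', 'forest'] (min_width=11, slack=4)
Line 6: ['butter'] (min_width=6, slack=9)
Line 7: ['chemistry'] (min_width=9, slack=6)
Line 8: ['mineral', 'morning'] (min_width=15, slack=0)
Line 9: ['corn', 'red'] (min_width=8, slack=7)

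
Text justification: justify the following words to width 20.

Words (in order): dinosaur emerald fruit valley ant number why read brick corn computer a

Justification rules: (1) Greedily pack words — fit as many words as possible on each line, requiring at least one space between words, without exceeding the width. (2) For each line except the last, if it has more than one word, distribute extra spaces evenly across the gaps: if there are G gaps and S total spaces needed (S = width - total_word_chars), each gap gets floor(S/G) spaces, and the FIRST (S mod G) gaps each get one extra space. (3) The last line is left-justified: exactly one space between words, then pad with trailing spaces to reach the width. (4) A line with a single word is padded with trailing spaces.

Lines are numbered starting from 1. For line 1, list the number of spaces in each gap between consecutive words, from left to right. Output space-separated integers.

Answer: 5

Derivation:
Line 1: ['dinosaur', 'emerald'] (min_width=16, slack=4)
Line 2: ['fruit', 'valley', 'ant'] (min_width=16, slack=4)
Line 3: ['number', 'why', 'read'] (min_width=15, slack=5)
Line 4: ['brick', 'corn', 'computer'] (min_width=19, slack=1)
Line 5: ['a'] (min_width=1, slack=19)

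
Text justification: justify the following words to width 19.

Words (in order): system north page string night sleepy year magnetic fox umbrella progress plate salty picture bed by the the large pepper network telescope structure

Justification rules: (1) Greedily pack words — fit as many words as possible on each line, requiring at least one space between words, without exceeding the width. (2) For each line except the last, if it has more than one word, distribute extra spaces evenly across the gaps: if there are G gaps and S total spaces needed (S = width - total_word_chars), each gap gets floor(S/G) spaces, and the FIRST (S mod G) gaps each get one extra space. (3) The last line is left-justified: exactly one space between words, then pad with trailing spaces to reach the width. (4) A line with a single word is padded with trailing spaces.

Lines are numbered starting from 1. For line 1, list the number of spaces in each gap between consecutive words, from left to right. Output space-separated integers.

Line 1: ['system', 'north', 'page'] (min_width=17, slack=2)
Line 2: ['string', 'night', 'sleepy'] (min_width=19, slack=0)
Line 3: ['year', 'magnetic', 'fox'] (min_width=17, slack=2)
Line 4: ['umbrella', 'progress'] (min_width=17, slack=2)
Line 5: ['plate', 'salty', 'picture'] (min_width=19, slack=0)
Line 6: ['bed', 'by', 'the', 'the'] (min_width=14, slack=5)
Line 7: ['large', 'pepper'] (min_width=12, slack=7)
Line 8: ['network', 'telescope'] (min_width=17, slack=2)
Line 9: ['structure'] (min_width=9, slack=10)

Answer: 2 2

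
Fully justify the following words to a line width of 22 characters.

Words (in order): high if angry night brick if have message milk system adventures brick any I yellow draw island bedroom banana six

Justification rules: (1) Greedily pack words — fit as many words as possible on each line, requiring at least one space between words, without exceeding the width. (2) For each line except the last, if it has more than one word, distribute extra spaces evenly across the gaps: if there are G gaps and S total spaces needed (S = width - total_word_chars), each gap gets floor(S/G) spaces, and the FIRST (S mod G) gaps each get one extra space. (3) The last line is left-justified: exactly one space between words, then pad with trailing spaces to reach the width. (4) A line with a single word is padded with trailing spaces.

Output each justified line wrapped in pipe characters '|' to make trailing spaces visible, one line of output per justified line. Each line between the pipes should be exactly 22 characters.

Line 1: ['high', 'if', 'angry', 'night'] (min_width=19, slack=3)
Line 2: ['brick', 'if', 'have', 'message'] (min_width=21, slack=1)
Line 3: ['milk', 'system', 'adventures'] (min_width=22, slack=0)
Line 4: ['brick', 'any', 'I', 'yellow'] (min_width=18, slack=4)
Line 5: ['draw', 'island', 'bedroom'] (min_width=19, slack=3)
Line 6: ['banana', 'six'] (min_width=10, slack=12)

Answer: |high  if  angry  night|
|brick  if have message|
|milk system adventures|
|brick   any  I  yellow|
|draw   island  bedroom|
|banana six            |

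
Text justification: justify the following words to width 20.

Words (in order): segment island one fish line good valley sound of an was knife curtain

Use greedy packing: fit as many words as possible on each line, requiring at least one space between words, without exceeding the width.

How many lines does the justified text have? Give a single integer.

Line 1: ['segment', 'island', 'one'] (min_width=18, slack=2)
Line 2: ['fish', 'line', 'good'] (min_width=14, slack=6)
Line 3: ['valley', 'sound', 'of', 'an'] (min_width=18, slack=2)
Line 4: ['was', 'knife', 'curtain'] (min_width=17, slack=3)
Total lines: 4

Answer: 4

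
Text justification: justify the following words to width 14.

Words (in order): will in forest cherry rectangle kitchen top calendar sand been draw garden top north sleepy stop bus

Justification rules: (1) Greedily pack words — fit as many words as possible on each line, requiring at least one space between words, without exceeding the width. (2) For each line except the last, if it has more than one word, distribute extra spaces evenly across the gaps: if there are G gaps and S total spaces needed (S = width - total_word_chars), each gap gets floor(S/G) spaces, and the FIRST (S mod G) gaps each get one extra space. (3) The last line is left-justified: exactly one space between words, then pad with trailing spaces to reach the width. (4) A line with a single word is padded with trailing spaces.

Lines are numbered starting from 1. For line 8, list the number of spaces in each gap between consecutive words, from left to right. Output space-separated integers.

Line 1: ['will', 'in', 'forest'] (min_width=14, slack=0)
Line 2: ['cherry'] (min_width=6, slack=8)
Line 3: ['rectangle'] (min_width=9, slack=5)
Line 4: ['kitchen', 'top'] (min_width=11, slack=3)
Line 5: ['calendar', 'sand'] (min_width=13, slack=1)
Line 6: ['been', 'draw'] (min_width=9, slack=5)
Line 7: ['garden', 'top'] (min_width=10, slack=4)
Line 8: ['north', 'sleepy'] (min_width=12, slack=2)
Line 9: ['stop', 'bus'] (min_width=8, slack=6)

Answer: 3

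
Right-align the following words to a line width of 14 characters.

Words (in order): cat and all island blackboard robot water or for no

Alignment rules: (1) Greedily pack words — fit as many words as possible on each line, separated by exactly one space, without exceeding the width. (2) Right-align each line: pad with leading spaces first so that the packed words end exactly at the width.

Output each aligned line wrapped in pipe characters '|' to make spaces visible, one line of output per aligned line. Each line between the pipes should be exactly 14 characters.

Answer: |   cat and all|
|        island|
|    blackboard|
|robot water or|
|        for no|

Derivation:
Line 1: ['cat', 'and', 'all'] (min_width=11, slack=3)
Line 2: ['island'] (min_width=6, slack=8)
Line 3: ['blackboard'] (min_width=10, slack=4)
Line 4: ['robot', 'water', 'or'] (min_width=14, slack=0)
Line 5: ['for', 'no'] (min_width=6, slack=8)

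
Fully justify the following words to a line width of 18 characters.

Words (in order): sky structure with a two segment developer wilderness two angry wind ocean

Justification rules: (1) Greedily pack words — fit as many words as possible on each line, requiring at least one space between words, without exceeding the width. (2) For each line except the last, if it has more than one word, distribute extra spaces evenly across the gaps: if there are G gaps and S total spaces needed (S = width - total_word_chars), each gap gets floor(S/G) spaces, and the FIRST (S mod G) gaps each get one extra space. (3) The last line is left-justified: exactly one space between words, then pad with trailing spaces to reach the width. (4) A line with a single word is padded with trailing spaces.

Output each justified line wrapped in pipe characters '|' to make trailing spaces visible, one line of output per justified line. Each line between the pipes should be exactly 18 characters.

Line 1: ['sky', 'structure', 'with'] (min_width=18, slack=0)
Line 2: ['a', 'two', 'segment'] (min_width=13, slack=5)
Line 3: ['developer'] (min_width=9, slack=9)
Line 4: ['wilderness', 'two'] (min_width=14, slack=4)
Line 5: ['angry', 'wind', 'ocean'] (min_width=16, slack=2)

Answer: |sky structure with|
|a    two   segment|
|developer         |
|wilderness     two|
|angry wind ocean  |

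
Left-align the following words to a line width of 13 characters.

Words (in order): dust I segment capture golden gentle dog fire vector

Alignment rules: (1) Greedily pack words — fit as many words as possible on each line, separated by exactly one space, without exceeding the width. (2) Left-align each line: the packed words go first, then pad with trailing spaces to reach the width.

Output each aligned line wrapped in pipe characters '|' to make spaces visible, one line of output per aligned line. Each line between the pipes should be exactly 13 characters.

Answer: |dust I       |
|segment      |
|capture      |
|golden gentle|
|dog fire     |
|vector       |

Derivation:
Line 1: ['dust', 'I'] (min_width=6, slack=7)
Line 2: ['segment'] (min_width=7, slack=6)
Line 3: ['capture'] (min_width=7, slack=6)
Line 4: ['golden', 'gentle'] (min_width=13, slack=0)
Line 5: ['dog', 'fire'] (min_width=8, slack=5)
Line 6: ['vector'] (min_width=6, slack=7)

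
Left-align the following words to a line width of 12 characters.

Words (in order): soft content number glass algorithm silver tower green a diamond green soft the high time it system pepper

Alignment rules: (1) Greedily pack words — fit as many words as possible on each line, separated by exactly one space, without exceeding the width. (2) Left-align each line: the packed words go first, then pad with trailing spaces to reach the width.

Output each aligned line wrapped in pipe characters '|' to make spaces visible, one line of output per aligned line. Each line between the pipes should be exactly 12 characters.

Line 1: ['soft', 'content'] (min_width=12, slack=0)
Line 2: ['number', 'glass'] (min_width=12, slack=0)
Line 3: ['algorithm'] (min_width=9, slack=3)
Line 4: ['silver', 'tower'] (min_width=12, slack=0)
Line 5: ['green', 'a'] (min_width=7, slack=5)
Line 6: ['diamond'] (min_width=7, slack=5)
Line 7: ['green', 'soft'] (min_width=10, slack=2)
Line 8: ['the', 'high'] (min_width=8, slack=4)
Line 9: ['time', 'it'] (min_width=7, slack=5)
Line 10: ['system'] (min_width=6, slack=6)
Line 11: ['pepper'] (min_width=6, slack=6)

Answer: |soft content|
|number glass|
|algorithm   |
|silver tower|
|green a     |
|diamond     |
|green soft  |
|the high    |
|time it     |
|system      |
|pepper      |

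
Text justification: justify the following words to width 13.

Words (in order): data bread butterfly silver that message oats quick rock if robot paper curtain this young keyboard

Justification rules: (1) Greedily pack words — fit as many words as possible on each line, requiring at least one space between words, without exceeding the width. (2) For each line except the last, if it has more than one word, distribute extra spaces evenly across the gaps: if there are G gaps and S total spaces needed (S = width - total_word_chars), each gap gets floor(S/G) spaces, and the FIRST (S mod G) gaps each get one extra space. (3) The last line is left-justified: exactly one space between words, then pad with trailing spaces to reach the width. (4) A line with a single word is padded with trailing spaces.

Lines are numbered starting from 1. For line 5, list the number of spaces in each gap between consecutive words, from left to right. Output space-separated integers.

Answer: 1 1

Derivation:
Line 1: ['data', 'bread'] (min_width=10, slack=3)
Line 2: ['butterfly'] (min_width=9, slack=4)
Line 3: ['silver', 'that'] (min_width=11, slack=2)
Line 4: ['message', 'oats'] (min_width=12, slack=1)
Line 5: ['quick', 'rock', 'if'] (min_width=13, slack=0)
Line 6: ['robot', 'paper'] (min_width=11, slack=2)
Line 7: ['curtain', 'this'] (min_width=12, slack=1)
Line 8: ['young'] (min_width=5, slack=8)
Line 9: ['keyboard'] (min_width=8, slack=5)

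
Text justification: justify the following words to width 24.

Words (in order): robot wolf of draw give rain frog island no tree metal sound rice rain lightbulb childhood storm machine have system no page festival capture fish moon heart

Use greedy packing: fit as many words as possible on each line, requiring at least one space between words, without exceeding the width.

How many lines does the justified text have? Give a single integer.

Line 1: ['robot', 'wolf', 'of', 'draw', 'give'] (min_width=23, slack=1)
Line 2: ['rain', 'frog', 'island', 'no', 'tree'] (min_width=24, slack=0)
Line 3: ['metal', 'sound', 'rice', 'rain'] (min_width=21, slack=3)
Line 4: ['lightbulb', 'childhood'] (min_width=19, slack=5)
Line 5: ['storm', 'machine', 'have'] (min_width=18, slack=6)
Line 6: ['system', 'no', 'page', 'festival'] (min_width=23, slack=1)
Line 7: ['capture', 'fish', 'moon', 'heart'] (min_width=23, slack=1)
Total lines: 7

Answer: 7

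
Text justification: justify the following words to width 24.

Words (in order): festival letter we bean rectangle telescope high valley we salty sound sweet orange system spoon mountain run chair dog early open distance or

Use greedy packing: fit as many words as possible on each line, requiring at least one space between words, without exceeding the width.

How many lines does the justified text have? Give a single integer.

Line 1: ['festival', 'letter', 'we', 'bean'] (min_width=23, slack=1)
Line 2: ['rectangle', 'telescope', 'high'] (min_width=24, slack=0)
Line 3: ['valley', 'we', 'salty', 'sound'] (min_width=21, slack=3)
Line 4: ['sweet', 'orange', 'system'] (min_width=19, slack=5)
Line 5: ['spoon', 'mountain', 'run', 'chair'] (min_width=24, slack=0)
Line 6: ['dog', 'early', 'open', 'distance'] (min_width=23, slack=1)
Line 7: ['or'] (min_width=2, slack=22)
Total lines: 7

Answer: 7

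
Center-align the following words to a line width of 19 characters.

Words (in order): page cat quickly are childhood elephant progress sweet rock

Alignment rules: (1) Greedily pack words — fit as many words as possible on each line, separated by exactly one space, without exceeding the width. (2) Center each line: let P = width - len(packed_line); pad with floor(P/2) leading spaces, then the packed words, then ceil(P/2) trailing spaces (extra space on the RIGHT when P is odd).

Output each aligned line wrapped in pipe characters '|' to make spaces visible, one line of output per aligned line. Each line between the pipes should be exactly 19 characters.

Line 1: ['page', 'cat', 'quickly'] (min_width=16, slack=3)
Line 2: ['are', 'childhood'] (min_width=13, slack=6)
Line 3: ['elephant', 'progress'] (min_width=17, slack=2)
Line 4: ['sweet', 'rock'] (min_width=10, slack=9)

Answer: | page cat quickly  |
|   are childhood   |
| elephant progress |
|    sweet rock     |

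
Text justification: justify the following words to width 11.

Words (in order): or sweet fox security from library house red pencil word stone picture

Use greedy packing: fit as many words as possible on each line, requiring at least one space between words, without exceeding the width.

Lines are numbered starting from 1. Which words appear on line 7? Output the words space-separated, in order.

Line 1: ['or', 'sweet'] (min_width=8, slack=3)
Line 2: ['fox'] (min_width=3, slack=8)
Line 3: ['security'] (min_width=8, slack=3)
Line 4: ['from'] (min_width=4, slack=7)
Line 5: ['library'] (min_width=7, slack=4)
Line 6: ['house', 'red'] (min_width=9, slack=2)
Line 7: ['pencil', 'word'] (min_width=11, slack=0)
Line 8: ['stone'] (min_width=5, slack=6)
Line 9: ['picture'] (min_width=7, slack=4)

Answer: pencil word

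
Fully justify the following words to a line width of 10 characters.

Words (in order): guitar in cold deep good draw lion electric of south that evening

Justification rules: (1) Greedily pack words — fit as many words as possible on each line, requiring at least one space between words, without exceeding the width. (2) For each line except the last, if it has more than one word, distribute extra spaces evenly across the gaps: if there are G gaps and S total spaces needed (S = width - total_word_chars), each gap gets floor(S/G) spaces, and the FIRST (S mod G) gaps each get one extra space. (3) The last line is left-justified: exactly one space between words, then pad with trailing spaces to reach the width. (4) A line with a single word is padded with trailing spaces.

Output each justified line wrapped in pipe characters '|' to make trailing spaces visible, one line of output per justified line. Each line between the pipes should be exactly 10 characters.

Answer: |guitar  in|
|cold  deep|
|good  draw|
|lion      |
|electric  |
|of   south|
|that      |
|evening   |

Derivation:
Line 1: ['guitar', 'in'] (min_width=9, slack=1)
Line 2: ['cold', 'deep'] (min_width=9, slack=1)
Line 3: ['good', 'draw'] (min_width=9, slack=1)
Line 4: ['lion'] (min_width=4, slack=6)
Line 5: ['electric'] (min_width=8, slack=2)
Line 6: ['of', 'south'] (min_width=8, slack=2)
Line 7: ['that'] (min_width=4, slack=6)
Line 8: ['evening'] (min_width=7, slack=3)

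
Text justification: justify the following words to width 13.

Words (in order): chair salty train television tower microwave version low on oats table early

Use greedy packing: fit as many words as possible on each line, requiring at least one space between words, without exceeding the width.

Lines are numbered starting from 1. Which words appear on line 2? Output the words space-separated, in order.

Answer: train

Derivation:
Line 1: ['chair', 'salty'] (min_width=11, slack=2)
Line 2: ['train'] (min_width=5, slack=8)
Line 3: ['television'] (min_width=10, slack=3)
Line 4: ['tower'] (min_width=5, slack=8)
Line 5: ['microwave'] (min_width=9, slack=4)
Line 6: ['version', 'low'] (min_width=11, slack=2)
Line 7: ['on', 'oats', 'table'] (min_width=13, slack=0)
Line 8: ['early'] (min_width=5, slack=8)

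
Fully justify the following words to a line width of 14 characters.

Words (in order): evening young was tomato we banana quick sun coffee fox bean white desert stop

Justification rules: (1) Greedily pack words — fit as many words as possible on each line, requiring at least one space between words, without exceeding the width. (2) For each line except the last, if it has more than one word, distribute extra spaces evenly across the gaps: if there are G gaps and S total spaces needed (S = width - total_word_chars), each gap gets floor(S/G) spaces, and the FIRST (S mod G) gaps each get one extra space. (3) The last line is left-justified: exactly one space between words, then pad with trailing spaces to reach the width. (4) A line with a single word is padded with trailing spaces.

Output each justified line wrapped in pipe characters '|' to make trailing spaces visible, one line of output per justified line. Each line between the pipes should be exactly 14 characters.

Line 1: ['evening', 'young'] (min_width=13, slack=1)
Line 2: ['was', 'tomato', 'we'] (min_width=13, slack=1)
Line 3: ['banana', 'quick'] (min_width=12, slack=2)
Line 4: ['sun', 'coffee', 'fox'] (min_width=14, slack=0)
Line 5: ['bean', 'white'] (min_width=10, slack=4)
Line 6: ['desert', 'stop'] (min_width=11, slack=3)

Answer: |evening  young|
|was  tomato we|
|banana   quick|
|sun coffee fox|
|bean     white|
|desert stop   |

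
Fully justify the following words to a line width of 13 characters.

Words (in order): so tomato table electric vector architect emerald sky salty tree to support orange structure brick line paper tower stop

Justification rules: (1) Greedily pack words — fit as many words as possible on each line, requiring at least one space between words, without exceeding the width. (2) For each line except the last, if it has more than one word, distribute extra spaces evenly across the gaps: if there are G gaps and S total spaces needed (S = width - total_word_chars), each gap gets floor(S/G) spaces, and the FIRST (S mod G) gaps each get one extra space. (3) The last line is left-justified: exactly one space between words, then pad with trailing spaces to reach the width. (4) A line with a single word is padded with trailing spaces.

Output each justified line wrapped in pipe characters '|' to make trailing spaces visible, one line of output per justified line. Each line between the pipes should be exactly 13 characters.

Answer: |so     tomato|
|table        |
|electric     |
|vector       |
|architect    |
|emerald   sky|
|salty tree to|
|support      |
|orange       |
|structure    |
|brick    line|
|paper   tower|
|stop         |

Derivation:
Line 1: ['so', 'tomato'] (min_width=9, slack=4)
Line 2: ['table'] (min_width=5, slack=8)
Line 3: ['electric'] (min_width=8, slack=5)
Line 4: ['vector'] (min_width=6, slack=7)
Line 5: ['architect'] (min_width=9, slack=4)
Line 6: ['emerald', 'sky'] (min_width=11, slack=2)
Line 7: ['salty', 'tree', 'to'] (min_width=13, slack=0)
Line 8: ['support'] (min_width=7, slack=6)
Line 9: ['orange'] (min_width=6, slack=7)
Line 10: ['structure'] (min_width=9, slack=4)
Line 11: ['brick', 'line'] (min_width=10, slack=3)
Line 12: ['paper', 'tower'] (min_width=11, slack=2)
Line 13: ['stop'] (min_width=4, slack=9)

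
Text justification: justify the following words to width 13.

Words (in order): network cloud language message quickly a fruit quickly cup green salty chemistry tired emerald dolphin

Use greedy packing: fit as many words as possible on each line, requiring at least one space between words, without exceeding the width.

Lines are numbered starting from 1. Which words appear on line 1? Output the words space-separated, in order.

Line 1: ['network', 'cloud'] (min_width=13, slack=0)
Line 2: ['language'] (min_width=8, slack=5)
Line 3: ['message'] (min_width=7, slack=6)
Line 4: ['quickly', 'a'] (min_width=9, slack=4)
Line 5: ['fruit', 'quickly'] (min_width=13, slack=0)
Line 6: ['cup', 'green'] (min_width=9, slack=4)
Line 7: ['salty'] (min_width=5, slack=8)
Line 8: ['chemistry'] (min_width=9, slack=4)
Line 9: ['tired', 'emerald'] (min_width=13, slack=0)
Line 10: ['dolphin'] (min_width=7, slack=6)

Answer: network cloud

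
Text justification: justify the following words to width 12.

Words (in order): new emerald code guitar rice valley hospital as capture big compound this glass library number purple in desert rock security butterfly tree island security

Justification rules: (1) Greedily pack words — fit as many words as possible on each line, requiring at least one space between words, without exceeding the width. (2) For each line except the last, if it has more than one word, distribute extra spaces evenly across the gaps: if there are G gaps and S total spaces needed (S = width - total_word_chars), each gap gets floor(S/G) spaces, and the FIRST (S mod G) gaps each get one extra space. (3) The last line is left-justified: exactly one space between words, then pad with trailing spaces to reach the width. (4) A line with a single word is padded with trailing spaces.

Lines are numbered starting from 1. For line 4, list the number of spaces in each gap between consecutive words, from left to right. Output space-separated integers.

Line 1: ['new', 'emerald'] (min_width=11, slack=1)
Line 2: ['code', 'guitar'] (min_width=11, slack=1)
Line 3: ['rice', 'valley'] (min_width=11, slack=1)
Line 4: ['hospital', 'as'] (min_width=11, slack=1)
Line 5: ['capture', 'big'] (min_width=11, slack=1)
Line 6: ['compound'] (min_width=8, slack=4)
Line 7: ['this', 'glass'] (min_width=10, slack=2)
Line 8: ['library'] (min_width=7, slack=5)
Line 9: ['number'] (min_width=6, slack=6)
Line 10: ['purple', 'in'] (min_width=9, slack=3)
Line 11: ['desert', 'rock'] (min_width=11, slack=1)
Line 12: ['security'] (min_width=8, slack=4)
Line 13: ['butterfly'] (min_width=9, slack=3)
Line 14: ['tree', 'island'] (min_width=11, slack=1)
Line 15: ['security'] (min_width=8, slack=4)

Answer: 2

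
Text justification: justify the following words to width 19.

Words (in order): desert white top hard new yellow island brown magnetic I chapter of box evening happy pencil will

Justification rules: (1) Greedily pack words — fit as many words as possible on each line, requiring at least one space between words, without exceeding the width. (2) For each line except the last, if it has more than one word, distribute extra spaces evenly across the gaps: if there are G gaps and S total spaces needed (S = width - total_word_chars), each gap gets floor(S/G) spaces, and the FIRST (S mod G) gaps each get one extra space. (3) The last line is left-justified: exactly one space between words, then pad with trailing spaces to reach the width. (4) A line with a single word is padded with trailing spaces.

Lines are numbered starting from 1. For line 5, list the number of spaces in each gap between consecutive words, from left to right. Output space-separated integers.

Answer: 4 3

Derivation:
Line 1: ['desert', 'white', 'top'] (min_width=16, slack=3)
Line 2: ['hard', 'new', 'yellow'] (min_width=15, slack=4)
Line 3: ['island', 'brown'] (min_width=12, slack=7)
Line 4: ['magnetic', 'I', 'chapter'] (min_width=18, slack=1)
Line 5: ['of', 'box', 'evening'] (min_width=14, slack=5)
Line 6: ['happy', 'pencil', 'will'] (min_width=17, slack=2)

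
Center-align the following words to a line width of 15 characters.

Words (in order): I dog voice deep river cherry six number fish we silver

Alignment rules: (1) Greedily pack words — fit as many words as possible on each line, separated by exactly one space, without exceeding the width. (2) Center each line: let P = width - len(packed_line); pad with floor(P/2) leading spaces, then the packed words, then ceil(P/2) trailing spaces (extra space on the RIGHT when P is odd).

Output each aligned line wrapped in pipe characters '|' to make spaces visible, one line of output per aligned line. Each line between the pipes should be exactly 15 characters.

Line 1: ['I', 'dog', 'voice'] (min_width=11, slack=4)
Line 2: ['deep', 'river'] (min_width=10, slack=5)
Line 3: ['cherry', 'six'] (min_width=10, slack=5)
Line 4: ['number', 'fish', 'we'] (min_width=14, slack=1)
Line 5: ['silver'] (min_width=6, slack=9)

Answer: |  I dog voice  |
|  deep river   |
|  cherry six   |
|number fish we |
|    silver     |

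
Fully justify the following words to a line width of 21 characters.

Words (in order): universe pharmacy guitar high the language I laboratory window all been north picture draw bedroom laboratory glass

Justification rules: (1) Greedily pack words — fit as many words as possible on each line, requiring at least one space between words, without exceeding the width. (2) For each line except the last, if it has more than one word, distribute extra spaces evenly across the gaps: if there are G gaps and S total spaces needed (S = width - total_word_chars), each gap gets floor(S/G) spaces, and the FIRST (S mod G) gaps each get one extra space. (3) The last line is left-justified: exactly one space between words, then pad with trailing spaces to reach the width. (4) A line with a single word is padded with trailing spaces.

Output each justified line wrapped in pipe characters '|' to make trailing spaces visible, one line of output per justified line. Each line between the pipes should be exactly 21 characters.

Line 1: ['universe', 'pharmacy'] (min_width=17, slack=4)
Line 2: ['guitar', 'high', 'the'] (min_width=15, slack=6)
Line 3: ['language', 'I', 'laboratory'] (min_width=21, slack=0)
Line 4: ['window', 'all', 'been', 'north'] (min_width=21, slack=0)
Line 5: ['picture', 'draw', 'bedroom'] (min_width=20, slack=1)
Line 6: ['laboratory', 'glass'] (min_width=16, slack=5)

Answer: |universe     pharmacy|
|guitar    high    the|
|language I laboratory|
|window all been north|
|picture  draw bedroom|
|laboratory glass     |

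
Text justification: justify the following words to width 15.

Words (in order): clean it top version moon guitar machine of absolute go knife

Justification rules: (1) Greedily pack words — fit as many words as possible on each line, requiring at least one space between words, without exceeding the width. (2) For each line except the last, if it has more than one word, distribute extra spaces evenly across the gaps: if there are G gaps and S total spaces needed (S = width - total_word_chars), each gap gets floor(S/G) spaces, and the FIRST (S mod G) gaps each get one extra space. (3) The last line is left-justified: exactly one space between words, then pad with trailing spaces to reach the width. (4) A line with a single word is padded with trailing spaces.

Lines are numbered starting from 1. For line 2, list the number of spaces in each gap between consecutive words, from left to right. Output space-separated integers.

Answer: 4

Derivation:
Line 1: ['clean', 'it', 'top'] (min_width=12, slack=3)
Line 2: ['version', 'moon'] (min_width=12, slack=3)
Line 3: ['guitar', 'machine'] (min_width=14, slack=1)
Line 4: ['of', 'absolute', 'go'] (min_width=14, slack=1)
Line 5: ['knife'] (min_width=5, slack=10)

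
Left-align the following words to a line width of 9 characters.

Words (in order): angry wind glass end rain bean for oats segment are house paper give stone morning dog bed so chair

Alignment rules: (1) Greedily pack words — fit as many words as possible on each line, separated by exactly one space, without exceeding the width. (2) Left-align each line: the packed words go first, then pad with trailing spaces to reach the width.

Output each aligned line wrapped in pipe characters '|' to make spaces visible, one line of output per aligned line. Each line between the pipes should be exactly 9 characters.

Answer: |angry    |
|wind     |
|glass end|
|rain bean|
|for oats |
|segment  |
|are house|
|paper    |
|give     |
|stone    |
|morning  |
|dog bed  |
|so chair |

Derivation:
Line 1: ['angry'] (min_width=5, slack=4)
Line 2: ['wind'] (min_width=4, slack=5)
Line 3: ['glass', 'end'] (min_width=9, slack=0)
Line 4: ['rain', 'bean'] (min_width=9, slack=0)
Line 5: ['for', 'oats'] (min_width=8, slack=1)
Line 6: ['segment'] (min_width=7, slack=2)
Line 7: ['are', 'house'] (min_width=9, slack=0)
Line 8: ['paper'] (min_width=5, slack=4)
Line 9: ['give'] (min_width=4, slack=5)
Line 10: ['stone'] (min_width=5, slack=4)
Line 11: ['morning'] (min_width=7, slack=2)
Line 12: ['dog', 'bed'] (min_width=7, slack=2)
Line 13: ['so', 'chair'] (min_width=8, slack=1)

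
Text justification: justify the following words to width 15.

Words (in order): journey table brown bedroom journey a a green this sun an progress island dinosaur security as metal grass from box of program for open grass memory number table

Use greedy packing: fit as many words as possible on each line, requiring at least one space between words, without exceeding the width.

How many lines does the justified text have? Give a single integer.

Answer: 13

Derivation:
Line 1: ['journey', 'table'] (min_width=13, slack=2)
Line 2: ['brown', 'bedroom'] (min_width=13, slack=2)
Line 3: ['journey', 'a', 'a'] (min_width=11, slack=4)
Line 4: ['green', 'this', 'sun'] (min_width=14, slack=1)
Line 5: ['an', 'progress'] (min_width=11, slack=4)
Line 6: ['island', 'dinosaur'] (min_width=15, slack=0)
Line 7: ['security', 'as'] (min_width=11, slack=4)
Line 8: ['metal', 'grass'] (min_width=11, slack=4)
Line 9: ['from', 'box', 'of'] (min_width=11, slack=4)
Line 10: ['program', 'for'] (min_width=11, slack=4)
Line 11: ['open', 'grass'] (min_width=10, slack=5)
Line 12: ['memory', 'number'] (min_width=13, slack=2)
Line 13: ['table'] (min_width=5, slack=10)
Total lines: 13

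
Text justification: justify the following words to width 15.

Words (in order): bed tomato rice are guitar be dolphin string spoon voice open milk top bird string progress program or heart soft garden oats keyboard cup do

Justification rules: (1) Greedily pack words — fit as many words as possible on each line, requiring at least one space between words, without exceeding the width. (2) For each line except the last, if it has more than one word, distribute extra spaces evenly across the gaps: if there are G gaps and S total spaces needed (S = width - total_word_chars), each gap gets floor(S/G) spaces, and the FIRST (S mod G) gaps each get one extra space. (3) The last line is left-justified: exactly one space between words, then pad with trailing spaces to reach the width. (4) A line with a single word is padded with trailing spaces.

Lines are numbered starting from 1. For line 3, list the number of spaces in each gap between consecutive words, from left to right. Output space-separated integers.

Line 1: ['bed', 'tomato', 'rice'] (min_width=15, slack=0)
Line 2: ['are', 'guitar', 'be'] (min_width=13, slack=2)
Line 3: ['dolphin', 'string'] (min_width=14, slack=1)
Line 4: ['spoon', 'voice'] (min_width=11, slack=4)
Line 5: ['open', 'milk', 'top'] (min_width=13, slack=2)
Line 6: ['bird', 'string'] (min_width=11, slack=4)
Line 7: ['progress'] (min_width=8, slack=7)
Line 8: ['program', 'or'] (min_width=10, slack=5)
Line 9: ['heart', 'soft'] (min_width=10, slack=5)
Line 10: ['garden', 'oats'] (min_width=11, slack=4)
Line 11: ['keyboard', 'cup', 'do'] (min_width=15, slack=0)

Answer: 2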